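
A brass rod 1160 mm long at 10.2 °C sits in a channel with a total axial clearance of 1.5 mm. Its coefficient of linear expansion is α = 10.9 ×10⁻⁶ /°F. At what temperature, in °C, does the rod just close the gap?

α = 10.9×10⁻⁶/°F × 9/5 = 19.6×10⁻⁶/K.
α·L₀·ΔT = 1.5 mm ⇒ ΔT = 1.5 / (19.6×10⁻⁶ × 1160.0) = 65.91 K.
T = 10.2 + 65.91 = 76.11 °C.

76.1 °C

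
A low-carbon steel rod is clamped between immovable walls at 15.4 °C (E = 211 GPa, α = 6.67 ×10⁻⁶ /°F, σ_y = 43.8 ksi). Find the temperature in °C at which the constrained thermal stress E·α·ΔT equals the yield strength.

135 °C

α = 6.67×10⁻⁶/°F × 9/5 = 12.0×10⁻⁶/K.
σ_y = 43.8 ksi = 302.0 MPa.
E·α·ΔT = 302.0 MPa ⇒ ΔT = 302.0 / (211.0×10³ × 12.0×10⁻⁶) = 119.2 K.
T = 15.4 + 119.2 = 134.6 °C.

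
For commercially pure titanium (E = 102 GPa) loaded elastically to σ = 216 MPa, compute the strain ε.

2.12×10⁻³

ε = σ/E = 216 / 102000 = 2.12×10⁻³.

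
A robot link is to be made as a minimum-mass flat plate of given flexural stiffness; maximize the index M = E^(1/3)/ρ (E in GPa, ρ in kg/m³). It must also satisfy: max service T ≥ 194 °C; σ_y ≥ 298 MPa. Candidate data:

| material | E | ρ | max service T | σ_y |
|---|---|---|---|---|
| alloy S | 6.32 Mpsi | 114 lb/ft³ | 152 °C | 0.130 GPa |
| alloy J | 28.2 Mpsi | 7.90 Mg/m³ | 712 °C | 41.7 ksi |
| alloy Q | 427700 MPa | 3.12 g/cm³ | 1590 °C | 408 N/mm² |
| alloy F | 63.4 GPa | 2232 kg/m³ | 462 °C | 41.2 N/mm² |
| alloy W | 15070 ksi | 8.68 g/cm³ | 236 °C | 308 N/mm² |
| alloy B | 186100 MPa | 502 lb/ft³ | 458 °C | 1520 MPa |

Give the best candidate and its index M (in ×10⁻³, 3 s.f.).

alloy Q, M = 2.41×10⁻³

Screen on constraints: max service T ≥ 194 °C; σ_y ≥ 298 MPa. Survivors: alloy Q, alloy W, alloy B.
In SI units:
  alloy Q: E = 427.7 GPa, ρ = 3120 kg/m³
  alloy W: E = 103.9 GPa, ρ = 8680 kg/m³
  alloy B: E = 186.1 GPa, ρ = 8041 kg/m³
  alloy Q: M = 2.41×10⁻³
  alloy B: M = 0.710×10⁻³
  alloy W: M = 0.542×10⁻³
Alloy Q ranks first.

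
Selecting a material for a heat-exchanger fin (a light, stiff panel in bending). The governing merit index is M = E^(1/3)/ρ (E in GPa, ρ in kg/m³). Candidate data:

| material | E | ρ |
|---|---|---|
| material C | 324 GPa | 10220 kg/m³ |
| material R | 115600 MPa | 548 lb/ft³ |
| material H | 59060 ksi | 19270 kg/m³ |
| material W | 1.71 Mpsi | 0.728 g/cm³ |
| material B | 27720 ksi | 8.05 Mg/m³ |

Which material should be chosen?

material W

Convert each candidate to consistent units, then evaluate M:
  material C: E = 324.0 GPa, ρ = 10220 kg/m³
  material R: E = 115.6 GPa, ρ = 8778 kg/m³
  material H: E = 407.2 GPa, ρ = 19270 kg/m³
  material W: E = 11.79 GPa, ρ = 728.0 kg/m³
  material B: E = 191.1 GPa, ρ = 8050 kg/m³
  material W: M = 3.13×10⁻³
  material B: M = 0.716×10⁻³
  material C: M = 0.672×10⁻³
  material R: M = 0.555×10⁻³
  material H: M = 0.385×10⁻³
Material W ranks first.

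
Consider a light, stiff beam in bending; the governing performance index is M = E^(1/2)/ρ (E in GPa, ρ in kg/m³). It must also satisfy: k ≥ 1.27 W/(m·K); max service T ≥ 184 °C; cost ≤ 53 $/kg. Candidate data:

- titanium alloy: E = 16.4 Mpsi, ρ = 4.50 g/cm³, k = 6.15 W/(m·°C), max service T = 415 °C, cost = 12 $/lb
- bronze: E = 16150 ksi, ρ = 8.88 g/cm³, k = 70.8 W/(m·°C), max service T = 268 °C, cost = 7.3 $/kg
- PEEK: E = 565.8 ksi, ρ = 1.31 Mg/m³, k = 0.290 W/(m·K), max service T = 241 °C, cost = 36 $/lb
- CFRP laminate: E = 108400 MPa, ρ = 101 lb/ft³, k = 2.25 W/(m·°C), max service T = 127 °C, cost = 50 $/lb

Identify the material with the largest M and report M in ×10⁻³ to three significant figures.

titanium alloy, M = 2.36×10⁻³

Screen on constraints: k ≥ 1.27 W/(m·K); max service T ≥ 184 °C; cost ≤ 53 $/kg. Survivors: titanium alloy, bronze.
Putting every candidate on a common basis:
  titanium alloy: E = 113.1 GPa, ρ = 4500 kg/m³
  bronze: E = 111.4 GPa, ρ = 8880 kg/m³
  titanium alloy: M = 2.36×10⁻³
  bronze: M = 1.19×10⁻³
Highest index: titanium alloy.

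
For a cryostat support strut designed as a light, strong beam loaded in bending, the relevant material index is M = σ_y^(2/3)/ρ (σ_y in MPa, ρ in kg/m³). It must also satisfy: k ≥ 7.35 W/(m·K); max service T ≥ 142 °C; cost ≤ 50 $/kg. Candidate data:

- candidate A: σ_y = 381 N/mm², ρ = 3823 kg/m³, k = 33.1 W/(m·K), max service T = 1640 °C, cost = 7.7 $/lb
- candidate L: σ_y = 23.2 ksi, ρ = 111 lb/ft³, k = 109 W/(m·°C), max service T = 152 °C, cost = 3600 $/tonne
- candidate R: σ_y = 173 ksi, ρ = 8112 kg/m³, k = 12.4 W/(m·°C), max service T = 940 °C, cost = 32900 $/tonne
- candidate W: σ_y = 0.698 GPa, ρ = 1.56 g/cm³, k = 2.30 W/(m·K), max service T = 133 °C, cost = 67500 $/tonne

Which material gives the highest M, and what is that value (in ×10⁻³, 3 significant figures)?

candidate L, M = 16.6×10⁻³

Screen on constraints: k ≥ 7.35 W/(m·K); max service T ≥ 142 °C; cost ≤ 50 $/kg. Survivors: candidate A, candidate L, candidate R.
Convert each candidate to consistent units, then evaluate M:
  candidate A: σ_y = 381.0 MPa, ρ = 3823 kg/m³
  candidate L: σ_y = 160.0 MPa, ρ = 1778 kg/m³
  candidate R: σ_y = 1193 MPa, ρ = 8112 kg/m³
  candidate L: M = 16.6×10⁻³
  candidate R: M = 13.9×10⁻³
  candidate A: M = 13.7×10⁻³
Candidate L ranks first.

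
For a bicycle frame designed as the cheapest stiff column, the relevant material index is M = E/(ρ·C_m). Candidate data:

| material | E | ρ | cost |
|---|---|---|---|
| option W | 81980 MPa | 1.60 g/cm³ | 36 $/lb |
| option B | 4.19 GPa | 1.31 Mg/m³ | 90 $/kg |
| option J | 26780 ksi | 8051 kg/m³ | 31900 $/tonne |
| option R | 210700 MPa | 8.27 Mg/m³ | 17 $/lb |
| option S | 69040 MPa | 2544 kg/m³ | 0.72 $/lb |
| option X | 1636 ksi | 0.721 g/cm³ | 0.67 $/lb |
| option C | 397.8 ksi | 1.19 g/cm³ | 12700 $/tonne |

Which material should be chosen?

option S

In SI units:
  option W: E = 81.98 GPa, ρ = 1600 kg/m³, cost = 79.37 $/kg
  option B: E = 4.190 GPa, ρ = 1310 kg/m³, cost = 90.00 $/kg
  option J: E = 184.6 GPa, ρ = 8051 kg/m³, cost = 31.90 $/kg
  option R: E = 210.7 GPa, ρ = 8270 kg/m³, cost = 37.48 $/kg
  option S: E = 69.04 GPa, ρ = 2544 kg/m³, cost = 1.587 $/kg
  option X: E = 11.28 GPa, ρ = 721.0 kg/m³, cost = 1.477 $/kg
  option C: E = 2.743 GPa, ρ = 1190 kg/m³, cost = 12.70 $/kg
  option S: M = 17.1 MN·m per $
  option X: M = 10.6 MN·m per $
  option J: M = 0.719 MN·m per $
  option R: M = 0.680 MN·m per $
  option W: M = 0.646 MN·m per $
  option C: M = 0.181 MN·m per $
  option B: M = 0.0355 MN·m per $
Highest index: option S.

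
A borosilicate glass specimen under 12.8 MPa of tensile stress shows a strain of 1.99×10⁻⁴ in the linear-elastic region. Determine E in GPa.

64.3 GPa

E = σ/ε = 12.8 MPa / 1.99×10⁻⁴ = 64320 MPa = 64.3 GPa.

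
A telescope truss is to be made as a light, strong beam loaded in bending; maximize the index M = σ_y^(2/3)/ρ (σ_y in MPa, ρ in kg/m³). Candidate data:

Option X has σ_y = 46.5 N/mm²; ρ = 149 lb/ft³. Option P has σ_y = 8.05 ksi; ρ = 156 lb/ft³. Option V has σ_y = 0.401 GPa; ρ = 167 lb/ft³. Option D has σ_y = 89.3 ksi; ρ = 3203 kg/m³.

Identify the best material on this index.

Convert each candidate to consistent units, then evaluate M:
  option X: σ_y = 46.50 MPa, ρ = 2387 kg/m³
  option P: σ_y = 55.50 MPa, ρ = 2499 kg/m³
  option V: σ_y = 401.0 MPa, ρ = 2675 kg/m³
  option D: σ_y = 615.7 MPa, ρ = 3203 kg/m³
  option D: M = 22.6×10⁻³
  option V: M = 20.3×10⁻³
  option P: M = 5.82×10⁻³
  option X: M = 5.42×10⁻³
The maximum is for option D.

option D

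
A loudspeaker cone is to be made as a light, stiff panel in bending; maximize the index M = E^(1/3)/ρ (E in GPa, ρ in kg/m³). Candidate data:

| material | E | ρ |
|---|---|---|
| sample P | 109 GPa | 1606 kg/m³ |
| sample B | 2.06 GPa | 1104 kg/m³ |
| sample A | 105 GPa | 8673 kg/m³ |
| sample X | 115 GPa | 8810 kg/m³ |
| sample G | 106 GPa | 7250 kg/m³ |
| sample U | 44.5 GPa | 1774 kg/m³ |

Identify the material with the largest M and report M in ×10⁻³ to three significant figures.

Per-candidate index values:
  sample P: M = 2.97×10⁻³
  sample U: M = 2.00×10⁻³
  sample B: M = 1.15×10⁻³
  sample G: M = 0.653×10⁻³
  sample X: M = 0.552×10⁻³
  sample A: M = 0.544×10⁻³
The maximum is for sample P.

sample P, M = 2.97×10⁻³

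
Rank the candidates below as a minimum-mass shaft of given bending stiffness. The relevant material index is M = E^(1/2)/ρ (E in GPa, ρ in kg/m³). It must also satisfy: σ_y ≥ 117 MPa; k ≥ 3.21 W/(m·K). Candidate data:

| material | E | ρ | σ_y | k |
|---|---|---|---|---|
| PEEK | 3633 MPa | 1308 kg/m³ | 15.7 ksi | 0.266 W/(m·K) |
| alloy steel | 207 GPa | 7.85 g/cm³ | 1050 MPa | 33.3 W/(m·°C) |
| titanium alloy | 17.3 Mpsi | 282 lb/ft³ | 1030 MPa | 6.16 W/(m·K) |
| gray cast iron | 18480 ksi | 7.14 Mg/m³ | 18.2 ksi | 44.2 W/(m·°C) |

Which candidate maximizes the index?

Screen on constraints: σ_y ≥ 117 MPa; k ≥ 3.21 W/(m·K). Survivors: alloy steel, titanium alloy, gray cast iron.
Putting every candidate on a common basis:
  alloy steel: E = 207.0 GPa, ρ = 7850 kg/m³
  titanium alloy: E = 119.3 GPa, ρ = 4517 kg/m³
  gray cast iron: E = 127.4 GPa, ρ = 7140 kg/m³
  titanium alloy: M = 2.42×10⁻³
  alloy steel: M = 1.83×10⁻³
  gray cast iron: M = 1.58×10⁻³
The maximum is for titanium alloy.

titanium alloy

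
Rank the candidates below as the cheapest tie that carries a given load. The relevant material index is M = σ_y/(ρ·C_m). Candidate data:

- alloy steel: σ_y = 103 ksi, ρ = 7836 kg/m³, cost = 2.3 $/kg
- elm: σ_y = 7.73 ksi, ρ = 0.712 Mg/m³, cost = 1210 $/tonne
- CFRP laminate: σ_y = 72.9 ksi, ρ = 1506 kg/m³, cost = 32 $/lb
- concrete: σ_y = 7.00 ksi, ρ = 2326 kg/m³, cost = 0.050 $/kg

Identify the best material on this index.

concrete

Normalizing units and computing the index:
  alloy steel: σ_y = 710.2 MPa, ρ = 7836 kg/m³, cost = 2.300 $/kg
  elm: σ_y = 53.30 MPa, ρ = 712.0 kg/m³, cost = 1.210 $/kg
  CFRP laminate: σ_y = 502.6 MPa, ρ = 1506 kg/m³, cost = 70.55 $/kg
  concrete: σ_y = 48.26 MPa, ρ = 2326 kg/m³, cost = 0.05000 $/kg
  concrete: M = 415 kN·m per $
  elm: M = 61.9 kN·m per $
  alloy steel: M = 39.4 kN·m per $
  CFRP laminate: M = 4.73 kN·m per $
Concrete has the largest M.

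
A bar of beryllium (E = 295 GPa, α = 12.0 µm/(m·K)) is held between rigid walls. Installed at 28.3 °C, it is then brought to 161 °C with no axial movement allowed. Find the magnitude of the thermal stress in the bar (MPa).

ΔT = 132.7 K. Constrained thermal stress σ = E·α·ΔT = 295.0×10³ MPa × 12.0×10⁻⁶ × 132.7 = 470 MPa (compressive).

470 MPa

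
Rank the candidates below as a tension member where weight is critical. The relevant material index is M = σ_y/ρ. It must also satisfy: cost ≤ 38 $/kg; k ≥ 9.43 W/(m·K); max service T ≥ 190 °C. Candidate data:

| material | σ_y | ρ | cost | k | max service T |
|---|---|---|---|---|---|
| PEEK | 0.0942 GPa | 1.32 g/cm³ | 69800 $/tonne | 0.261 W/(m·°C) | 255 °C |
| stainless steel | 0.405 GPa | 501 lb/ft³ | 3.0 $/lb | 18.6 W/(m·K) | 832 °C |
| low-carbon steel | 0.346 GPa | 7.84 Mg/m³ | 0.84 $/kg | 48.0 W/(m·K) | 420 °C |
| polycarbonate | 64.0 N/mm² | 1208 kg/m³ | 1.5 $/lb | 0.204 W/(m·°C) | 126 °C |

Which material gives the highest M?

Screen on constraints: cost ≤ 38 $/kg; k ≥ 9.43 W/(m·K); max service T ≥ 190 °C. Survivors: stainless steel, low-carbon steel.
In SI units:
  stainless steel: σ_y = 405.0 MPa, ρ = 8025 kg/m³
  low-carbon steel: σ_y = 346.0 MPa, ρ = 7840 kg/m³
  stainless steel: M = 50.5 kN·m/kg
  low-carbon steel: M = 44.1 kN·m/kg
Stainless steel has the largest M.

stainless steel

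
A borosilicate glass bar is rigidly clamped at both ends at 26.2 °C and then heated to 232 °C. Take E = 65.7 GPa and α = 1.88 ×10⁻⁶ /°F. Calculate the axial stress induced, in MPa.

45.8 MPa

α = 1.88×10⁻⁶/°F × 9/5 = 3.38×10⁻⁶/K.
ΔT = 205.8 K. Constrained thermal stress σ = E·α·ΔT = 65.70×10³ MPa × 3.38×10⁻⁶ × 205.8 = 45.8 MPa (compressive).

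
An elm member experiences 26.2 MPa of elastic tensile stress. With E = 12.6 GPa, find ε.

ε = σ/E = 26.2 / 12600 = 2.08×10⁻³.

2.08×10⁻³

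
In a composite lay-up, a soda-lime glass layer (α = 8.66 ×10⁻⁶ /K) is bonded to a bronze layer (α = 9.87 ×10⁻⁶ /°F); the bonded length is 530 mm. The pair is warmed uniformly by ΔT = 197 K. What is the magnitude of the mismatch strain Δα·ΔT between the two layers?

bronze: α = 9.87×10⁻⁶/°F × 9/5 = 17.8×10⁻⁶/K.
Δα = |8.66 − 17.8|×10⁻⁶/K = 9.11×10⁻⁶/K.
Mismatch strain = Δα·ΔT = 9.11×10⁻⁶ × 197.0 = 1.79×10⁻³.

1.79×10⁻³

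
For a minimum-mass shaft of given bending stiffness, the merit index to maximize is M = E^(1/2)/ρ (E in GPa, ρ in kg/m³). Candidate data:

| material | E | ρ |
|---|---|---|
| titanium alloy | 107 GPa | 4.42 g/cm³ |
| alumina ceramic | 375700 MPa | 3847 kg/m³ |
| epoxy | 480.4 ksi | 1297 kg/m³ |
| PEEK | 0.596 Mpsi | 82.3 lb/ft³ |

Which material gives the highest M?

In SI units:
  titanium alloy: E = 107.0 GPa, ρ = 4420 kg/m³
  alumina ceramic: E = 375.7 GPa, ρ = 3847 kg/m³
  epoxy: E = 3.312 GPa, ρ = 1297 kg/m³
  PEEK: E = 4.109 GPa, ρ = 1318 kg/m³
  alumina ceramic: M = 5.04×10⁻³
  titanium alloy: M = 2.34×10⁻³
  PEEK: M = 1.54×10⁻³
  epoxy: M = 1.40×10⁻³
The maximum is for alumina ceramic.

alumina ceramic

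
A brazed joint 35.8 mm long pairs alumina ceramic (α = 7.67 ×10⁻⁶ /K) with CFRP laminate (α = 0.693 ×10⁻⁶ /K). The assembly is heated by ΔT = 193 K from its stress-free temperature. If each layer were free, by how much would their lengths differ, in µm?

48.2 µm

Δα = |7.67 − 0.693|×10⁻⁶/K = 6.98×10⁻⁶/K.
ΔL_mismatch = Δα·L·ΔT = 6.98×10⁻⁶ × 35.8 mm × 193.0 K = 48.2 µm.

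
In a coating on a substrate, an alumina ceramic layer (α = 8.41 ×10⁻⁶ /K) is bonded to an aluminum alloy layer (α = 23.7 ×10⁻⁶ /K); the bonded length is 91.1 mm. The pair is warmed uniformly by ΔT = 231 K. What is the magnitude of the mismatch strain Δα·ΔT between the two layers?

3.53×10⁻³

Δα = |8.41 − 23.7|×10⁻⁶/K = 15.3×10⁻⁶/K.
Mismatch strain = Δα·ΔT = 15.3×10⁻⁶ × 231.0 = 3.53×10⁻³.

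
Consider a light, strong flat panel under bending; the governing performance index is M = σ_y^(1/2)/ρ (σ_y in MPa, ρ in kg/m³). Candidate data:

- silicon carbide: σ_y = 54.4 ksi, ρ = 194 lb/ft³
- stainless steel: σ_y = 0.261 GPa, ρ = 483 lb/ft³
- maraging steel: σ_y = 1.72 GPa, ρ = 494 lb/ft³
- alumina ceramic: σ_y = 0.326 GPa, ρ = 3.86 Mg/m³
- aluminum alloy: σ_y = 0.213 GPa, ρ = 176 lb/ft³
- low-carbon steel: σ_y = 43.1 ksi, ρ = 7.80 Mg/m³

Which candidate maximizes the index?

Normalizing units and computing the index:
  silicon carbide: σ_y = 375.1 MPa, ρ = 3108 kg/m³
  stainless steel: σ_y = 261.0 MPa, ρ = 7737 kg/m³
  maraging steel: σ_y = 1720 MPa, ρ = 7913 kg/m³
  alumina ceramic: σ_y = 326.0 MPa, ρ = 3860 kg/m³
  aluminum alloy: σ_y = 213.0 MPa, ρ = 2819 kg/m³
  low-carbon steel: σ_y = 297.2 MPa, ρ = 7800 kg/m³
  silicon carbide: M = 6.23×10⁻³
  maraging steel: M = 5.24×10⁻³
  aluminum alloy: M = 5.18×10⁻³
  alumina ceramic: M = 4.68×10⁻³
  low-carbon steel: M = 2.21×10⁻³
  stainless steel: M = 2.09×10⁻³
Silicon carbide ranks first.

silicon carbide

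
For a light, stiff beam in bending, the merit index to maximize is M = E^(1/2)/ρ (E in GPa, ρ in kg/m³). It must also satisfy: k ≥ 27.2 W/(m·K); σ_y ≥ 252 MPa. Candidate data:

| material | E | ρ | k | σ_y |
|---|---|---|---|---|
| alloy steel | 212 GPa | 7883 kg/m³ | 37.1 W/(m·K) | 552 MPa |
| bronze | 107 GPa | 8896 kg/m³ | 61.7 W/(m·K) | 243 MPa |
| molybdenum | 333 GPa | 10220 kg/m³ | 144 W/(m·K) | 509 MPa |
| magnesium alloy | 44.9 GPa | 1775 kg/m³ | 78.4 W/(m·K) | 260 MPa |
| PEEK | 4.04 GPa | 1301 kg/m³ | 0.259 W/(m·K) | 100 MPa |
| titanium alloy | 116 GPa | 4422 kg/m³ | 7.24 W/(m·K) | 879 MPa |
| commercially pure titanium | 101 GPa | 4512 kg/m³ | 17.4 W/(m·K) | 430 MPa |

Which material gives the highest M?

Screen on constraints: k ≥ 27.2 W/(m·K); σ_y ≥ 252 MPa. Survivors: alloy steel, molybdenum, magnesium alloy.
Evaluate M for each candidate:
  magnesium alloy: M = 3.78×10⁻³
  alloy steel: M = 1.85×10⁻³
  molybdenum: M = 1.79×10⁻³
Magnesium alloy has the largest M.

magnesium alloy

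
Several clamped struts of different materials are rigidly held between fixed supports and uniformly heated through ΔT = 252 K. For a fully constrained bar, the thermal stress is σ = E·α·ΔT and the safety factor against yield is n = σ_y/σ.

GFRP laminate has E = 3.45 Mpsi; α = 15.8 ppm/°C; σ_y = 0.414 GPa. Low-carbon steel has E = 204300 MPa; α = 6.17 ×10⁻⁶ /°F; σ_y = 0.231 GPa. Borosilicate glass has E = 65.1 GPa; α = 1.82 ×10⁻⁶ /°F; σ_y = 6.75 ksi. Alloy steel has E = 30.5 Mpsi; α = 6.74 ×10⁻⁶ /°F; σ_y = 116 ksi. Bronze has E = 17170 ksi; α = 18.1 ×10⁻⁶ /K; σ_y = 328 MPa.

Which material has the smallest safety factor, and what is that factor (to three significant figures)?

low-carbon steel, n = 0.404

In consistent units (E in GPa, α in ×10⁻⁶/K, σ_y in MPa):
  GFRP laminate: E = 23.79, α = 15.8, σ_y = 414.0 → σ = 94.7 MPa, n = 4.37
  low-carbon steel: E = 204.3, α = 11.1, σ_y = 231.0 → σ = 572 MPa, n = 0.404
  borosilicate glass: E = 65.10, α = 3.28, σ_y = 46.54 → σ = 53.7 MPa, n = 0.866
  alloy steel: E = 210.3, α = 12.1, σ_y = 799.8 → σ = 643 MPa, n = 1.24
  bronze: E = 118.4, α = 18.1, σ_y = 328.0 → σ = 540 MPa, n = 0.607
Low-carbon steel has the lowest safety factor, n = 0.404.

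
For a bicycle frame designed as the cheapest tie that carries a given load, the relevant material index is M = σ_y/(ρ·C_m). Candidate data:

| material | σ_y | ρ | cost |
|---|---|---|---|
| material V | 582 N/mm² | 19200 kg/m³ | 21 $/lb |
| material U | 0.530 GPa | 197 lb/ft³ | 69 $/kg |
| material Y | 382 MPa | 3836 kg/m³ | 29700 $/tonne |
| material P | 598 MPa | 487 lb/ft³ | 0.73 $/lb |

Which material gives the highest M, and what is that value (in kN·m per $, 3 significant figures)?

material P, M = 47.6 kN·m per $

Putting every candidate on a common basis:
  material V: σ_y = 582.0 MPa, ρ = 19200 kg/m³, cost = 46.30 $/kg
  material U: σ_y = 530.0 MPa, ρ = 3156 kg/m³, cost = 69.00 $/kg
  material Y: σ_y = 382.0 MPa, ρ = 3836 kg/m³, cost = 29.70 $/kg
  material P: σ_y = 598.0 MPa, ρ = 7801 kg/m³, cost = 1.609 $/kg
  material P: M = 47.6 kN·m per $
  material Y: M = 3.35 kN·m per $
  material U: M = 2.43 kN·m per $
  material V: M = 0.655 kN·m per $
Highest index: material P.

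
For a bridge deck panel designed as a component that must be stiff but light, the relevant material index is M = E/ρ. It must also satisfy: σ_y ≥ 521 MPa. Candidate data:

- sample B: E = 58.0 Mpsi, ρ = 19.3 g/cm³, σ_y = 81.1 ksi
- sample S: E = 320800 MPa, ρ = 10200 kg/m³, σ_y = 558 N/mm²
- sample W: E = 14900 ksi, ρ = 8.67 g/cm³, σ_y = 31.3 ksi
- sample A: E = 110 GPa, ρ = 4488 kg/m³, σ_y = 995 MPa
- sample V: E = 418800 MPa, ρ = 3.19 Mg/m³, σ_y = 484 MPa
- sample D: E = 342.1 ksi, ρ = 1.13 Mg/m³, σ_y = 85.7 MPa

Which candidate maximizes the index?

Screen on constraints: σ_y ≥ 521 MPa. Survivors: sample B, sample S, sample A.
Normalizing units and computing the index:
  sample B: E = 399.9 GPa, ρ = 19300 kg/m³
  sample S: E = 320.8 GPa, ρ = 10200 kg/m³
  sample A: E = 110.0 GPa, ρ = 4488 kg/m³
  sample S: M = 31.5 MN·m/kg
  sample A: M = 24.5 MN·m/kg
  sample B: M = 20.7 MN·m/kg
Highest index: sample S.

sample S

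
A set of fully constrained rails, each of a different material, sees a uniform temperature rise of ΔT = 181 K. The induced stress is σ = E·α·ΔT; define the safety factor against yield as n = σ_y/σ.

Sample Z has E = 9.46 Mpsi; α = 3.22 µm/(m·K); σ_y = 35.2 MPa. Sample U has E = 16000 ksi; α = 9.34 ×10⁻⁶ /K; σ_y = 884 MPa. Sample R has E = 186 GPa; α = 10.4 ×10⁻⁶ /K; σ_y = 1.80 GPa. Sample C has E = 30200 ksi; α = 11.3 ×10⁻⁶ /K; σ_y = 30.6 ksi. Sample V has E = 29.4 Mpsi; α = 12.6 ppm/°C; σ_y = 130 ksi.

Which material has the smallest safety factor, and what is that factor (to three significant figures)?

sample C, n = 0.495

Per material, after unit conversion:
  sample Z: E = 65.22, α = 3.22, σ_y = 35.20 → σ = 38.0 MPa, n = 0.926
  sample U: E = 110.3, α = 9.34, σ_y = 884.0 → σ = 186 MPa, n = 4.74
  sample R: E = 186.0, α = 10.4, σ_y = 1800 → σ = 350 MPa, n = 5.14
  sample C: E = 208.2, α = 11.3, σ_y = 211.0 → σ = 426 MPa, n = 0.495
  sample V: E = 202.7, α = 12.6, σ_y = 896.3 → σ = 462 MPa, n = 1.94
Smallest n: sample C with n = 0.495.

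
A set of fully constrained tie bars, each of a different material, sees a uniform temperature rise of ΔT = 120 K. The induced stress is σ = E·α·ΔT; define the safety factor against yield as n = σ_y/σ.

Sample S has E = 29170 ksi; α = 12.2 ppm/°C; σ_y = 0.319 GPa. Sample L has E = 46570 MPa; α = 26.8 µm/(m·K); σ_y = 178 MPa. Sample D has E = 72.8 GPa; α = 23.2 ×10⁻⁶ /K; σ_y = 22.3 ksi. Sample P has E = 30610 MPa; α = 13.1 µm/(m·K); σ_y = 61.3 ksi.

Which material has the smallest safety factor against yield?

Converting E to GPa, α to ×10⁻⁶/K, σ_y to MPa, then σ and n for each:
  sample S: E = 201.1, α = 12.2, σ_y = 319.0 → σ = 294 MPa, n = 1.08
  sample L: E = 46.57, α = 26.8, σ_y = 178.0 → σ = 150 MPa, n = 1.19
  sample D: E = 72.80, α = 23.2, σ_y = 153.8 → σ = 203 MPa, n = 0.759
  sample P: E = 30.61, α = 13.1, σ_y = 422.6 → σ = 48.1 MPa, n = 8.78
Smallest n: sample D with n = 0.759.

sample D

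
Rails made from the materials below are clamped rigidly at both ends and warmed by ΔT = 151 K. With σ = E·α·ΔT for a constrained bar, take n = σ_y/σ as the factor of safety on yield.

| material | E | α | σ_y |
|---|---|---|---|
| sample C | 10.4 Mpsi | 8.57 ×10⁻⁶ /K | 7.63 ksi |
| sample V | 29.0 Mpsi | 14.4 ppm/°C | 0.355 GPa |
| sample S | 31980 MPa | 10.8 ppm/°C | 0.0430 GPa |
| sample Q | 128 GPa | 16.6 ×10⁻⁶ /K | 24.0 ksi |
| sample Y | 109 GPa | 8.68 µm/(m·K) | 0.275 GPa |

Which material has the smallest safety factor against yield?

Per material, after unit conversion:
  sample C: E = 71.71, α = 8.57, σ_y = 52.61 → σ = 92.8 MPa, n = 0.567
  sample V: E = 199.9, α = 14.4, σ_y = 355.0 → σ = 435 MPa, n = 0.817
  sample S: E = 31.98, α = 10.8, σ_y = 43.00 → σ = 52.2 MPa, n = 0.824
  sample Q: E = 128.0, α = 16.6, σ_y = 165.5 → σ = 321 MPa, n = 0.516
  sample Y: E = 109.0, α = 8.68, σ_y = 275.0 → σ = 143 MPa, n = 1.92
Sample Q has the lowest safety factor, n = 0.516.

sample Q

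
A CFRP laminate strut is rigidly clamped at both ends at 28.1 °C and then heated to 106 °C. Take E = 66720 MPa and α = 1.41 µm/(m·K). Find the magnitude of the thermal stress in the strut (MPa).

7.33 MPa

E = 66720 MPa = 66.72 GPa.
ΔT = 77.90 K. Constrained thermal stress σ = E·α·ΔT = 66.72×10³ MPa × 1.41×10⁻⁶ × 77.90 = 7.33 MPa (compressive).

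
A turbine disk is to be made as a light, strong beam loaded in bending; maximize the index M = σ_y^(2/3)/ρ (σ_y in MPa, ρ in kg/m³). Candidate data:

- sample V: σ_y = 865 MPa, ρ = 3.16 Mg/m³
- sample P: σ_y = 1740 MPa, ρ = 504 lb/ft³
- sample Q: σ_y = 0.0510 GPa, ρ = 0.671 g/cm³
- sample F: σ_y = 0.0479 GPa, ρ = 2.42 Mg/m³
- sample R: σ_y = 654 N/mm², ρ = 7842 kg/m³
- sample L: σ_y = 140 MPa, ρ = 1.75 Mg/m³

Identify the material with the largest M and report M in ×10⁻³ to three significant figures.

sample V, M = 28.7×10⁻³

Convert each candidate to consistent units, then evaluate M:
  sample V: σ_y = 865.0 MPa, ρ = 3160 kg/m³
  sample P: σ_y = 1740 MPa, ρ = 8073 kg/m³
  sample Q: σ_y = 51.00 MPa, ρ = 671.0 kg/m³
  sample F: σ_y = 47.90 MPa, ρ = 2420 kg/m³
  sample R: σ_y = 654.0 MPa, ρ = 7842 kg/m³
  sample L: σ_y = 140.0 MPa, ρ = 1750 kg/m³
  sample V: M = 28.7×10⁻³
  sample Q: M = 20.5×10⁻³
  sample P: M = 17.9×10⁻³
  sample L: M = 15.4×10⁻³
  sample R: M = 9.61×10⁻³
  sample F: M = 5.45×10⁻³
Sample V has the largest M.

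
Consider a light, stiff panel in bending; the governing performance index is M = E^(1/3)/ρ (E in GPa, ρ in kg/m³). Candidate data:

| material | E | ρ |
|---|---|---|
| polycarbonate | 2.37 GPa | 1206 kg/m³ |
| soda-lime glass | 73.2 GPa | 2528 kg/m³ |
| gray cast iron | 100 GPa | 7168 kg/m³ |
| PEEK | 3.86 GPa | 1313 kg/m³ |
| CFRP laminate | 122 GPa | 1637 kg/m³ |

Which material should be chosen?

CFRP laminate

Computing M directly (units already consistent):
  CFRP laminate: M = 3.03×10⁻³
  soda-lime glass: M = 1.65×10⁻³
  PEEK: M = 1.19×10⁻³
  polycarbonate: M = 1.11×10⁻³
  gray cast iron: M = 0.648×10⁻³
The maximum is for CFRP laminate.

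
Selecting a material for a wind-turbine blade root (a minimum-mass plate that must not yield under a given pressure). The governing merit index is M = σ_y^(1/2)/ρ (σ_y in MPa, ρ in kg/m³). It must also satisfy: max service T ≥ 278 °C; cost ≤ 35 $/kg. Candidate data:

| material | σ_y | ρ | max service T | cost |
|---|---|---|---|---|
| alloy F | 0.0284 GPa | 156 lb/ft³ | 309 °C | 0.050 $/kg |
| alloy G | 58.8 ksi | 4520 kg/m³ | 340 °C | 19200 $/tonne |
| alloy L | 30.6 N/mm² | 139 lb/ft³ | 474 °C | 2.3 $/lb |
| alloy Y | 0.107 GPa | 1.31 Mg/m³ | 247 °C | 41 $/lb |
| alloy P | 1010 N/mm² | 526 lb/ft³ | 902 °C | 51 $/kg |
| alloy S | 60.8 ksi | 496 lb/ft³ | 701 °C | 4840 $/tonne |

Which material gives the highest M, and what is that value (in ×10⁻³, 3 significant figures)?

Screen on constraints: max service T ≥ 278 °C; cost ≤ 35 $/kg. Survivors: alloy F, alloy G, alloy L, alloy S.
Putting every candidate on a common basis:
  alloy F: σ_y = 28.40 MPa, ρ = 2499 kg/m³
  alloy G: σ_y = 405.4 MPa, ρ = 4520 kg/m³
  alloy L: σ_y = 30.60 MPa, ρ = 2227 kg/m³
  alloy S: σ_y = 419.2 MPa, ρ = 7945 kg/m³
  alloy G: M = 4.45×10⁻³
  alloy S: M = 2.58×10⁻³
  alloy L: M = 2.48×10⁻³
  alloy F: M = 2.13×10⁻³
Alloy G has the largest M.

alloy G, M = 4.45×10⁻³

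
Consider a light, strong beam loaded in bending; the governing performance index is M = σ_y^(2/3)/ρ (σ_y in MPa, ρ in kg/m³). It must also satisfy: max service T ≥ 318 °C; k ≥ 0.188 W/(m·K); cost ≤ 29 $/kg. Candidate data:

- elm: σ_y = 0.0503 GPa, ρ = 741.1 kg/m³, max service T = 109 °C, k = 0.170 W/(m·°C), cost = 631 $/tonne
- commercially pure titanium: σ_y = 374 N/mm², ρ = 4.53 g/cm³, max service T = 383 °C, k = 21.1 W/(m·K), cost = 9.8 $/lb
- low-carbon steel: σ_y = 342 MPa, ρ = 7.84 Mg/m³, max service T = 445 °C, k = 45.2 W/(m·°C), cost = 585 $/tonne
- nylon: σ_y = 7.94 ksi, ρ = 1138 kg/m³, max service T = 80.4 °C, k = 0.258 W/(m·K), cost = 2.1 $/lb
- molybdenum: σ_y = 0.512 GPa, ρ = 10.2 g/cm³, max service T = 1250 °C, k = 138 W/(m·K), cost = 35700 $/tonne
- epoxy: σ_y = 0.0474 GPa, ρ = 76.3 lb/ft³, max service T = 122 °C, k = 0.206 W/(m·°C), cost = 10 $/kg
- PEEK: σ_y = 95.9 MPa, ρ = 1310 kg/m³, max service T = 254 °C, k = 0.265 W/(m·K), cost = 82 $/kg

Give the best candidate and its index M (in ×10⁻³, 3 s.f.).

commercially pure titanium, M = 11.5×10⁻³

Screen on constraints: max service T ≥ 318 °C; k ≥ 0.188 W/(m·K); cost ≤ 29 $/kg. Survivors: commercially pure titanium, low-carbon steel.
Putting every candidate on a common basis:
  commercially pure titanium: σ_y = 374.0 MPa, ρ = 4530 kg/m³
  low-carbon steel: σ_y = 342.0 MPa, ρ = 7840 kg/m³
  commercially pure titanium: M = 11.5×10⁻³
  low-carbon steel: M = 6.24×10⁻³
Highest index: commercially pure titanium.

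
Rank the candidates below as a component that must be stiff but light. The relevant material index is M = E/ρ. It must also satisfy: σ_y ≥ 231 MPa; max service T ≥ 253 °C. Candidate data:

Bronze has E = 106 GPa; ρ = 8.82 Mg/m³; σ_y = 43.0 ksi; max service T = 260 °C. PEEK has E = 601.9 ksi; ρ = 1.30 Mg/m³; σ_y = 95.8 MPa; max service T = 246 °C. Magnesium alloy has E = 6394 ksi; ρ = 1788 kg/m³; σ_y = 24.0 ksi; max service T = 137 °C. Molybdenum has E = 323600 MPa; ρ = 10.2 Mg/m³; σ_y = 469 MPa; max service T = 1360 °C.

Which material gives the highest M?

Screen on constraints: σ_y ≥ 231 MPa; max service T ≥ 253 °C. Survivors: bronze, molybdenum.
In SI units:
  bronze: E = 106.0 GPa, ρ = 8820 kg/m³
  molybdenum: E = 323.6 GPa, ρ = 10200 kg/m³
  molybdenum: M = 31.7 MN·m/kg
  bronze: M = 12.0 MN·m/kg
Molybdenum ranks first.

molybdenum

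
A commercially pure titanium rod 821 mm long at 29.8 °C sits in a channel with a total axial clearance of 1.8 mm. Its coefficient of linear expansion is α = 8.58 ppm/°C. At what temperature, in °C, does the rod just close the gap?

285 °C

α·L₀·ΔT = 1.8 mm ⇒ ΔT = 1.8 / (8.58×10⁻⁶ × 821.0) = 255.5 K.
T = 29.8 + 255.5 = 285.3 °C.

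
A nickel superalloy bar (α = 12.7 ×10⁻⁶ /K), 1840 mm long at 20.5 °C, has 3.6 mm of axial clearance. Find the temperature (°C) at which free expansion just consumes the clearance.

175 °C

α·L₀·ΔT = 3.6 mm ⇒ ΔT = 3.6 / (12.7×10⁻⁶ × 1840.0) = 154.1 K.
T = 20.5 + 154.1 = 174.6 °C.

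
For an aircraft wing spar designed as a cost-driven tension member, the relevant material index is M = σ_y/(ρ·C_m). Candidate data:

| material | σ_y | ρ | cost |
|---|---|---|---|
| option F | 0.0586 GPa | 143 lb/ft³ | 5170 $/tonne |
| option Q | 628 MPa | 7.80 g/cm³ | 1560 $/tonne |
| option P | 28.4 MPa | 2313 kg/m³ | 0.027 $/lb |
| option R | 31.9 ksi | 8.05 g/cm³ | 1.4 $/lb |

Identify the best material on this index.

Putting every candidate on a common basis:
  option F: σ_y = 58.60 MPa, ρ = 2291 kg/m³, cost = 5.170 $/kg
  option Q: σ_y = 628.0 MPa, ρ = 7800 kg/m³, cost = 1.560 $/kg
  option P: σ_y = 28.40 MPa, ρ = 2313 kg/m³, cost = 0.05952 $/kg
  option R: σ_y = 219.9 MPa, ρ = 8050 kg/m³, cost = 3.086 $/kg
  option P: M = 206 kN·m per $
  option Q: M = 51.6 kN·m per $
  option R: M = 8.85 kN·m per $
  option F: M = 4.95 kN·m per $
Highest index: option P.

option P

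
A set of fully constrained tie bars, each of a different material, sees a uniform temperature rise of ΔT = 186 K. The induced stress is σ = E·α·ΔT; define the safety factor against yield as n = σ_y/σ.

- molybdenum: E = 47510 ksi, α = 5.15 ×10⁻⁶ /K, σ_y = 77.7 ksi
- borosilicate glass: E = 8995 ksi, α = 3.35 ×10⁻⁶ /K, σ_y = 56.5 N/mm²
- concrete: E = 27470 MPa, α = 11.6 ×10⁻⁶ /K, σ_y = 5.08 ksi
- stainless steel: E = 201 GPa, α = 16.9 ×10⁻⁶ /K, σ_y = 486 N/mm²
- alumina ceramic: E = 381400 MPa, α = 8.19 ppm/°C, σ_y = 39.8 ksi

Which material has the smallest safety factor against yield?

alumina ceramic

Per material, after unit conversion:
  molybdenum: E = 327.6, α = 5.15, σ_y = 535.7 → σ = 314 MPa, n = 1.71
  borosilicate glass: E = 62.02, α = 3.35, σ_y = 56.50 → σ = 38.6 MPa, n = 1.46
  concrete: E = 27.47, α = 11.6, σ_y = 35.03 → σ = 59.3 MPa, n = 0.591
  stainless steel: E = 201.0, α = 16.9, σ_y = 486.0 → σ = 632 MPa, n = 0.769
  alumina ceramic: E = 381.4, α = 8.19, σ_y = 274.4 → σ = 581 MPa, n = 0.472
The minimum is alumina ceramic at n = 0.472.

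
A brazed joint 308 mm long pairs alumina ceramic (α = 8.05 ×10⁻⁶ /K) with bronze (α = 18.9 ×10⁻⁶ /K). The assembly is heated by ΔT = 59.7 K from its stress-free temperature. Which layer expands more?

bronze

α(alumina ceramic) = 8.05×10⁻⁶/K vs α(bronze) = 18.9×10⁻⁶/K.
Higher α expands more for the same ΔT: bronze.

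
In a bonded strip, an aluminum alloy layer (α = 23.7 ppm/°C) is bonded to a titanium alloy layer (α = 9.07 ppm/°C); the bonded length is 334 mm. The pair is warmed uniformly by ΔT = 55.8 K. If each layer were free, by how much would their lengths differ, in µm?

Δα = |23.7 − 9.07|×10⁻⁶/K = 14.6×10⁻⁶/K.
ΔL_mismatch = Δα·L·ΔT = 14.6×10⁻⁶ × 334.0 mm × 55.8 K = 273 µm.

273 µm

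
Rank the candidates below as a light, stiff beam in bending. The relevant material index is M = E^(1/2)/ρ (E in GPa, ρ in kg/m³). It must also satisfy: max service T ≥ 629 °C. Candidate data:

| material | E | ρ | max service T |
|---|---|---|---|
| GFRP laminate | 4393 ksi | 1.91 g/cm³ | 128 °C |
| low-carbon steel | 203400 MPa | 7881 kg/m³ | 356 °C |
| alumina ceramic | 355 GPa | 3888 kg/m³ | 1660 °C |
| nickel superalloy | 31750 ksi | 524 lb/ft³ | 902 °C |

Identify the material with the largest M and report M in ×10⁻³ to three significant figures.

Screen on constraints: max service T ≥ 629 °C. Survivors: alumina ceramic, nickel superalloy.
Convert each candidate to consistent units, then evaluate M:
  alumina ceramic: E = 355.0 GPa, ρ = 3888 kg/m³
  nickel superalloy: E = 218.9 GPa, ρ = 8394 kg/m³
  alumina ceramic: M = 4.85×10⁻³
  nickel superalloy: M = 1.76×10⁻³
The maximum is for alumina ceramic.

alumina ceramic, M = 4.85×10⁻³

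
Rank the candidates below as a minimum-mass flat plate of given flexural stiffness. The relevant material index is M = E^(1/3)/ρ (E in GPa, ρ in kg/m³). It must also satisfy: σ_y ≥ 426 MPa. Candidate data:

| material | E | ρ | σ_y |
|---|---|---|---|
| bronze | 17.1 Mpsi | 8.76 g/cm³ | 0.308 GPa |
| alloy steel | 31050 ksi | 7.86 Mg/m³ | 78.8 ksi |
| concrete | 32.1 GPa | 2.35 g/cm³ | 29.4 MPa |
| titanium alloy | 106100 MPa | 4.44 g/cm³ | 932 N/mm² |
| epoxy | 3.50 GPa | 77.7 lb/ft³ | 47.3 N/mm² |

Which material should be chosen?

Screen on constraints: σ_y ≥ 426 MPa. Survivors: alloy steel, titanium alloy.
In SI units:
  alloy steel: E = 214.1 GPa, ρ = 7860 kg/m³
  titanium alloy: E = 106.1 GPa, ρ = 4440 kg/m³
  titanium alloy: M = 1.07×10⁻³
  alloy steel: M = 0.761×10⁻³
Titanium alloy has the largest M.

titanium alloy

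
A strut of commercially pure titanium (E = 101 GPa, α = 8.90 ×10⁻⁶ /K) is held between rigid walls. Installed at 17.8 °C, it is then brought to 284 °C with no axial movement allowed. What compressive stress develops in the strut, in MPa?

ΔT = 266.2 K. Constrained thermal stress σ = E·α·ΔT = 101.0×10³ MPa × 8.90×10⁻⁶ × 266.2 = 239 MPa (compressive).

239 MPa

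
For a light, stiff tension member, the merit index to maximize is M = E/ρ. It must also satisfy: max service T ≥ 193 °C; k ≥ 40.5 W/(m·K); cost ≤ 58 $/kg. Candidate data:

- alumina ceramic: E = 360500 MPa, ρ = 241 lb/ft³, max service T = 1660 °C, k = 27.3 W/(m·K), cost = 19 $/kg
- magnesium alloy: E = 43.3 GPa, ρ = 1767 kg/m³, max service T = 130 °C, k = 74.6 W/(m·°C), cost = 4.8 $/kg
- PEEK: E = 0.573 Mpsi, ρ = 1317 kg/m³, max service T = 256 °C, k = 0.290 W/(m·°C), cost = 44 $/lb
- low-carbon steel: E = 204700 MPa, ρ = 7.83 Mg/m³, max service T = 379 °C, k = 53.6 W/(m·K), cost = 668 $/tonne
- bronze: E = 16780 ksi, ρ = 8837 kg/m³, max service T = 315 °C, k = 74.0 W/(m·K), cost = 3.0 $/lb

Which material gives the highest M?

Screen on constraints: max service T ≥ 193 °C; k ≥ 40.5 W/(m·K); cost ≤ 58 $/kg. Survivors: low-carbon steel, bronze.
In SI units:
  low-carbon steel: E = 204.7 GPa, ρ = 7830 kg/m³
  bronze: E = 115.7 GPa, ρ = 8837 kg/m³
  low-carbon steel: M = 26.1 MN·m/kg
  bronze: M = 13.1 MN·m/kg
Low-carbon steel has the largest M.

low-carbon steel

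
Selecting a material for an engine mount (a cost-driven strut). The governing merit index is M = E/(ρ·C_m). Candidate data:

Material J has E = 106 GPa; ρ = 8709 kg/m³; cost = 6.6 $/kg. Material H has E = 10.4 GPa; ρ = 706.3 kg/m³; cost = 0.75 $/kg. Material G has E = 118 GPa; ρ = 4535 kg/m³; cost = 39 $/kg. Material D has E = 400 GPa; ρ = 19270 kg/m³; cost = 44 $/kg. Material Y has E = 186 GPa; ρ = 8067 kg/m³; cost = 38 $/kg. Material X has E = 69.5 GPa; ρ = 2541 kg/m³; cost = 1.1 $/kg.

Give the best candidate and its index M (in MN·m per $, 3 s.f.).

Per-candidate index values:
  material X: M = 24.9 MN·m per $
  material H: M = 19.6 MN·m per $
  material J: M = 1.84 MN·m per $
  material G: M = 0.667 MN·m per $
  material Y: M = 0.607 MN·m per $
  material D: M = 0.472 MN·m per $
Material X has the largest M.

material X, M = 24.9 MN·m per $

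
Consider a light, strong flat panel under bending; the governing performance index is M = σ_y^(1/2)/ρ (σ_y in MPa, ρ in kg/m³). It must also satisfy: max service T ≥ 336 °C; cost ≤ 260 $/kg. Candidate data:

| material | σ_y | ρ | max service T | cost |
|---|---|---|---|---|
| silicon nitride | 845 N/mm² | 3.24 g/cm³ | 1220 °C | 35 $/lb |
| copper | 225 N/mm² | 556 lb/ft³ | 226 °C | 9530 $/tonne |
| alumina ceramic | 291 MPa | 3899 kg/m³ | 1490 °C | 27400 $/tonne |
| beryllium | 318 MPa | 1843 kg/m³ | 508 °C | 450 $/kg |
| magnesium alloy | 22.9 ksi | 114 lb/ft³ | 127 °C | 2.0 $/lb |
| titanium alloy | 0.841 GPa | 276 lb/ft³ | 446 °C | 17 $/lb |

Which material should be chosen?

silicon nitride

Screen on constraints: max service T ≥ 336 °C; cost ≤ 260 $/kg. Survivors: silicon nitride, alumina ceramic, titanium alloy.
Normalizing units and computing the index:
  silicon nitride: σ_y = 845.0 MPa, ρ = 3240 kg/m³
  alumina ceramic: σ_y = 291.0 MPa, ρ = 3899 kg/m³
  titanium alloy: σ_y = 841.0 MPa, ρ = 4421 kg/m³
  silicon nitride: M = 8.97×10⁻³
  titanium alloy: M = 6.56×10⁻³
  alumina ceramic: M = 4.38×10⁻³
Highest index: silicon nitride.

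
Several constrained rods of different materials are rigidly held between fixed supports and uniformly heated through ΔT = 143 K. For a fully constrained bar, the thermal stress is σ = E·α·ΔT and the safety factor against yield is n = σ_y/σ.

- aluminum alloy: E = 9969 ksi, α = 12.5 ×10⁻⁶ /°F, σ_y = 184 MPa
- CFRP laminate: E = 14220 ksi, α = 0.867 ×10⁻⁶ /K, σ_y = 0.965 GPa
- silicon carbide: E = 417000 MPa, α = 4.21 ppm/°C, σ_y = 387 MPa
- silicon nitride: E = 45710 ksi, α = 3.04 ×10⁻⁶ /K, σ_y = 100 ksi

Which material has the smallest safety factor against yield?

With everything in SI (GPa, ×10⁻⁶/K, MPa):
  aluminum alloy: E = 68.73, α = 22.5, σ_y = 184.0 → σ = 221 MPa, n = 0.832
  CFRP laminate: E = 98.04, α = 0.867, σ_y = 965.0 → σ = 12.2 MPa, n = 79.4
  silicon carbide: E = 417.0, α = 4.21, σ_y = 387.0 → σ = 251 MPa, n = 1.54
  silicon nitride: E = 315.2, α = 3.04, σ_y = 689.5 → σ = 137 MPa, n = 5.03
The minimum is aluminum alloy at n = 0.832.

aluminum alloy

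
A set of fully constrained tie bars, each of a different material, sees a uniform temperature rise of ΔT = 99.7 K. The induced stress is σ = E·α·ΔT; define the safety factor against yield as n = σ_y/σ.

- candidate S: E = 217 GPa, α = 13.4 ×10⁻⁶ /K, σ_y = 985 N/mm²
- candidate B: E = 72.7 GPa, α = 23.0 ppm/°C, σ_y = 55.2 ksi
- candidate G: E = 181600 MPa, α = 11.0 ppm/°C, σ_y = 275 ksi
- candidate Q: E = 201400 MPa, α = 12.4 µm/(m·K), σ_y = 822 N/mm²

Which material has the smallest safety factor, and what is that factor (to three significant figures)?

Converting E to GPa, α to ×10⁻⁶/K, σ_y to MPa, then σ and n for each:
  candidate S: E = 217.0, α = 13.4, σ_y = 985.0 → σ = 290 MPa, n = 3.40
  candidate B: E = 72.70, α = 23.0, σ_y = 380.6 → σ = 167 MPa, n = 2.28
  candidate G: E = 181.6, α = 11.0, σ_y = 1896 → σ = 199 MPa, n = 9.52
  candidate Q: E = 201.4, α = 12.4, σ_y = 822.0 → σ = 249 MPa, n = 3.30
Candidate B has the lowest safety factor, n = 2.28.

candidate B, n = 2.28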